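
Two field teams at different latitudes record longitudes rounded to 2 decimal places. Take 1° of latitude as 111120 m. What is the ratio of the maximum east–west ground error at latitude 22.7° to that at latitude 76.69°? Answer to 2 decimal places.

Rounding to 2 decimal places leaves the longitude within ±0.005° of the true value.
Error at 22.7° = 0.005° × 111120 × cos 22.7° ≈ 555.6 × 0.9225 = 512.56 m.
At 76.69°: 0.005° × 111120 × cos 76.69° = 0.005 × 111120 × 0.2302 ≈ 127.91 m.
The ratio reduces to cos 22.7° / cos 76.69° = 0.9225/0.2302 ≈ 4.0072.

4.01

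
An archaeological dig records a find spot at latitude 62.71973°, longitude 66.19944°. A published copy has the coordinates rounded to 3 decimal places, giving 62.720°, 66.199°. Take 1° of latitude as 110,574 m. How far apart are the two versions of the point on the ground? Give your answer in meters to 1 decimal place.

The latitude changed by -0.00027° and the longitude by +0.00044°.
North–south shift: -0.00027 × 110574 = -29.855 m.
E–W at 62.72°: 0.00044° × 110574 × cos 62.72° = 0.00044 × 110574 × 0.4583 ≈ 22.2994 m.
Distance: √(29.855² + 22.2994²) ≈ 37.2637 m.

37.3 meters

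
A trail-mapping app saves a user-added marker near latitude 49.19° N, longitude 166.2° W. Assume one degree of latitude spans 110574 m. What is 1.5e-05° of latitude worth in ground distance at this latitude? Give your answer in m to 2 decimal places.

1.66 m

1.5e-05° × 110574 m/° = 1.65861 m.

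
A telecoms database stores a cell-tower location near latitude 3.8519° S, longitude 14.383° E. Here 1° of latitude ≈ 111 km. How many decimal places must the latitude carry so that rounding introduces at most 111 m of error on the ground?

One degree of latitude covers 111000 m.
N decimal places → at most half a unit in the last place, 0.5 × 10⁻ᴺ° = 111000/2 × 10⁻ᴺ m.
Setting 55500 × 10⁻ᴺ ≤ 111 gives 10ᴺ ≥ 500, i.e. N ≥ 2.70.
N = 2 would give 555 m (too coarse); N = 3 gives 55.5 m ≤ 111 m.

3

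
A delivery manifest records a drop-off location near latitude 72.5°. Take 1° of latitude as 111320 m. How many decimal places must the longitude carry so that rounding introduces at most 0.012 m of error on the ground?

At 72.5° one degree of longitude covers 111320 × cos 72.5° ≈ 111320 × 0.3007 ≈ 33474.6 m.
N decimal places → at most half a unit in the last place, 0.5 × 10⁻ᴺ° = 33474.6/2 × 10⁻ᴺ m.
Setting 16737.3 × 10⁻ᴺ ≤ 0.012 gives 10ᴺ ≥ 1.395e+06, i.e. N ≥ 6.14.
At 6 places the error can reach 0.0167 m, but 7 places keeps it to 0.00167 m.

7 decimal places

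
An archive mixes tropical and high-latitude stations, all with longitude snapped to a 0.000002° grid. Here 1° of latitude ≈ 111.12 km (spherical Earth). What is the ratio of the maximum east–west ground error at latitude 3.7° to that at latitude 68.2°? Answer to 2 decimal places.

2.69

With a 0.000002° grid the true value lies within half a step, ±0.000002°/2 = ±1e-06°, of the stored one.
Error at 3.7° = 1e-06° × 111120 × cos 3.7° ≈ 0.11112 × 0.9979 = 0.11089 m.
Error at 68.2° = 1e-06° × 111120 × cos 68.2° ≈ 0.11112 × 0.3714 = 0.041266 m.
The ratio reduces to cos 3.7° / cos 68.2° = 0.9979/0.3714 ≈ 2.6871.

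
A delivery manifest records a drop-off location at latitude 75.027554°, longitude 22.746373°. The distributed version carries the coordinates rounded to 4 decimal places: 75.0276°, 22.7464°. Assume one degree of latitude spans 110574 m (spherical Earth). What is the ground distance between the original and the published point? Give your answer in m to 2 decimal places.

Δlat = 75.027554 − 75.0276 = -0.000046°; Δlon = 22.746373 − 22.7464 = -0.000027°.
N–S: -0.000046° × 110574 m/° = -5.0864 m.
E–W at 75.0276°: -0.000027° × 110574 × cos 75.0276° = -0.000027 × 110574 × 0.2584 ≈ -0.771315 m.
Combined displacement = (5.0864² + 0.771315²)^½ ≈ 5.14455 m.

5.14 m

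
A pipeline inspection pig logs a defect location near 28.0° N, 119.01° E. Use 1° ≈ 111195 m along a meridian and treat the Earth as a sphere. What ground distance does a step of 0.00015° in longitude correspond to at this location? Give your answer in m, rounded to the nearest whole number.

15 m

At 28° a degree of longitude is 111195 × cos 28° ≈ 98179.4 m, so 0.00015° corresponds to 14.7269 m.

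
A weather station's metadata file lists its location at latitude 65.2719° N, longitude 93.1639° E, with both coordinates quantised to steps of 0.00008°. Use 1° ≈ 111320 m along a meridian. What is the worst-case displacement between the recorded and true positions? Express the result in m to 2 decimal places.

With a 0.00008° grid the true value lies within half a step, ±0.00008°/2 = ±4e-05°, of the stored one.
N–S: 4e-05° × 111320 m/° = 4.4528 m.
East–west component at 65.2719°: 4e-05° × 111320 × cos 65.2719° ≈ 4e-05 × 46566.6 ≈ 1.86266 m.
Worst case both components are at the extreme and orthogonal: √(4.4528² + 1.86266²) ≈ 4.82669 m.

4.83 m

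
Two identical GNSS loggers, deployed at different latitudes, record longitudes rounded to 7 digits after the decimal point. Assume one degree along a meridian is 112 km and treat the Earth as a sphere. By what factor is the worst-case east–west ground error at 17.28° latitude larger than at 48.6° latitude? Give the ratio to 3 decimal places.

Rounding to 7 decimal places leaves the longitude within ±5e-08° of the true value.
At 17.28°: 5e-08° × 112000 × cos 17.28° = 5e-08 × 112000 × 0.9549 ≈ 0.0053472 m.
At 48.6°: 5e-08° × 112000 × cos 48.6° = 5e-08 × 112000 × 0.6613 ≈ 0.0037033 m.
Ratio: 0.0053472 / 0.0037033 = cos 17.28° / cos 48.6° ≈ 1.4439.

1.444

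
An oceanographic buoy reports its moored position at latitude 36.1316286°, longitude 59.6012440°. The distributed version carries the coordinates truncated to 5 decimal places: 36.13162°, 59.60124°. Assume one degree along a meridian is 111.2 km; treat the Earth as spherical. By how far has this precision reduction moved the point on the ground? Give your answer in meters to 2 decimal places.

The latitude changed by +0.0000086° and the longitude by +0.0000040°.
N–S: 0.0000086° × 111200 m/° = 0.95632 m.
East–west at this latitude: 0.0000040° × 111200 × cos 36.1316° ≈ 0.0000040 × 89812.3 = 0.359249 m.
Distance: √(0.95632² + 0.359249²) ≈ 1.02157 m.

1.02 meters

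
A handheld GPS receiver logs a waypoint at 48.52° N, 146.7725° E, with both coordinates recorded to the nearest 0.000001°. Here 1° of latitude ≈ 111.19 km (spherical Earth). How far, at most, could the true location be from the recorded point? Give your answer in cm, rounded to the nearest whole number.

7 cm

Rounding to 6 decimal places leaves each coordinate within ±5e-07° of the true value.
Latitude error → 5e-07 × 111190 = 0.055595 m along the meridian.
E–W at 48.52°: 5e-07° × 111190 × cos 48.52° = 5e-07 × 111190 × 0.6624 ≈ 0.0368238 m.
Combining orthogonally: (0.055595² + 0.0368238²)^½ ≈ 0.0666843 m.
That is 0.0666843 m = 6.6684 cm.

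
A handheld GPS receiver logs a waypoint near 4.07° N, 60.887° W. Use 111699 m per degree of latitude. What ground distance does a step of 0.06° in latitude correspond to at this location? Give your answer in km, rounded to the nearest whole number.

Along a meridian 0.06° is 0.06 × 111699 = 6701.94 m.
That is 6701.94 m = 6.7019 km.

7 km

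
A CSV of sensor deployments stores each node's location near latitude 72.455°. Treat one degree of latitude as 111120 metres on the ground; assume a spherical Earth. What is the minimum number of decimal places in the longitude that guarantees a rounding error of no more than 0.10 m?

6

At 72.455° one degree of longitude covers 111120 × cos 72.455° ≈ 111120 × 0.3015 ≈ 33497.7 m.
N decimal places → at most half a unit in the last place, 0.5 × 10⁻ᴺ° = 33497.7/2 × 10⁻ᴺ m.
Setting 16748.8 × 10⁻ᴺ ≤ 0.10 gives 10ᴺ ≥ 1.675e+05, i.e. N ≥ 5.22.
N = 5 would give 0.167 m (too coarse); N = 6 gives 0.0167 m ≤ 0.10 m.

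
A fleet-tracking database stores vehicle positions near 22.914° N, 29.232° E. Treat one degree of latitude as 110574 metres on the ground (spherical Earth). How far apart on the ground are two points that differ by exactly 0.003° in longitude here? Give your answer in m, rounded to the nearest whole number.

At 22.914° a degree of longitude is 110574 × cos 22.914° ≈ 101849 m, so 0.003° corresponds to 305.546 m.

306 m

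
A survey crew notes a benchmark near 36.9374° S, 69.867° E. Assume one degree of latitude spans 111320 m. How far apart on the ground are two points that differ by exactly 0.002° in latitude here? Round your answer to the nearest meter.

0.002° × 111320 m/° = 222.64 m.

223 meters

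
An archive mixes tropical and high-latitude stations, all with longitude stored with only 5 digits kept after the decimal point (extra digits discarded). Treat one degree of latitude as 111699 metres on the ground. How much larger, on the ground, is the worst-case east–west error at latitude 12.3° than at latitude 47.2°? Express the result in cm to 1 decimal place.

33.2 cm

Truncating at 5 decimal places can drop up to a full unit in the last place, so the longitude may be off by as much as 1e-05°.
Error at 12.3° = 1e-05° × 111699 × cos 12.3° ≈ 1.117 × 0.9770 = 1.0914 m.
At 47.2°: 1e-05° × 111699 × cos 47.2° = 1e-05 × 111699 × 0.6794 ≈ 0.75893 m.
So the lower-latitude error exceeds the higher by 1.0914 − 0.75893 = 0.33242 m.
That is 0.332421 m = 33.242 cm.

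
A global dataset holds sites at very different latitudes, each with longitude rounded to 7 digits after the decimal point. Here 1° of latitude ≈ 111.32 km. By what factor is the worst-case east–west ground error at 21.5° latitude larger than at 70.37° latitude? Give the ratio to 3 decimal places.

Rounding to 7 decimal places leaves the longitude within ±5e-08° of the true value.
Error at 21.5° = 5e-08° × 111320 × cos 21.5° ≈ 0.005566 × 0.9304 = 0.0051787 m.
At 70.37°: 5e-08° × 111320 × cos 70.37° = 5e-08 × 111320 × 0.3359 ≈ 0.0018699 m.
The ratio reduces to cos 21.5° / cos 70.37° = 0.9304/0.3359 ≈ 2.7696.

2.770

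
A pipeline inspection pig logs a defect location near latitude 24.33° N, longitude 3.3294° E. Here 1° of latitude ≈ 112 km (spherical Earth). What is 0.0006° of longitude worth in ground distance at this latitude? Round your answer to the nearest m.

61 m

0.0006° of longitude at 24.33° is 0.0006 × 112000 × cos 24.33° ≈ 0.0006 × 102053 = 61.2318 m.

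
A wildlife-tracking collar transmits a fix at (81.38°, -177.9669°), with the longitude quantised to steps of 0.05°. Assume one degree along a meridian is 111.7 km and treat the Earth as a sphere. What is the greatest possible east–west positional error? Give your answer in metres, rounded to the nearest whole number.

419 metres

With a 0.05° grid the true value lies within half a step, ±0.05°/2 = ±0.025°, of the stored one.
At latitude 81.38° a degree of longitude spans 111700 m × cos 81.38° = 111700 × 0.1499 ≈ 16741.6 m.
East–west error: 0.025° × 16741.6 m/° ≈ 418.541 m.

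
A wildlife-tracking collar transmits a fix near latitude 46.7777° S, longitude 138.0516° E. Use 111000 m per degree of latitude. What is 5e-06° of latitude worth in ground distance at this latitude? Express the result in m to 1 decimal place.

Along a meridian 5e-06° is 5e-06 × 111000 = 0.555 m.

0.6 m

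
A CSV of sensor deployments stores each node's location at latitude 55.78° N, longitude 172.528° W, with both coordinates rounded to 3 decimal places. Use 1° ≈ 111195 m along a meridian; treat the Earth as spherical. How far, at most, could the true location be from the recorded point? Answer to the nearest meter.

Rounding to 3 decimal places leaves each coordinate within ±0.0005° of the true value.
Latitude error → 0.0005 × 111195 = 55.5975 m along the meridian.
E–W at 55.78°: 0.0005° × 111195 × cos 55.78° = 0.0005 × 111195 × 0.5624 ≈ 31.2665 m.
Combining orthogonally: (55.5975² + 31.2665²)^½ ≈ 63.7862 m.

64 meters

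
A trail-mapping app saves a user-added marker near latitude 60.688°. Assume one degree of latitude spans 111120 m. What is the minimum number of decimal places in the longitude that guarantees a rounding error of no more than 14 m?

4 decimal places

At 60.688° one degree of longitude covers 111120 × cos 60.688° ≈ 111120 × 0.4896 ≈ 54400.5 m.
Rounding to N decimal places gives at most 0.5 × 10⁻ᴺ degrees of error, i.e. 0.5 × 10⁻ᴺ × 54400.5 m.
Need 0.5 × 54400.5 × 10⁻ᴺ ≤ 14 → 10⁻ᴺ ≤ 5.147e-04, so N ≥ 3.29.
At 3 places the error can reach 27.2 m, but 4 places keeps it to 2.72 m.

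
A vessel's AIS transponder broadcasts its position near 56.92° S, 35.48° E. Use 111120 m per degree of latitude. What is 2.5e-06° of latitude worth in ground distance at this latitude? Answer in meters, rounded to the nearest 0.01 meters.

Along a meridian 2.5e-06° is 2.5e-06 × 111120 = 0.2778 m.

0.28 meters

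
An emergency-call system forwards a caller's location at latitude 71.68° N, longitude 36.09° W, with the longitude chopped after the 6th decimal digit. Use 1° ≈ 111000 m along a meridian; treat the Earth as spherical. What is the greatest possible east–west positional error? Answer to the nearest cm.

3 cm

Truncating at 6 decimal places can drop up to a full unit in the last place, so the longitude may be off by as much as 1e-06°.
At latitude 71.68° a degree of longitude spans 111000 m × cos 71.68° = 111000 × 0.3143 ≈ 34889.9 m.
Maximum E–W displacement: 1e-06 × 34889.9 = 0.0348899 m.
That is 0.0348899 m = 3.489 cm.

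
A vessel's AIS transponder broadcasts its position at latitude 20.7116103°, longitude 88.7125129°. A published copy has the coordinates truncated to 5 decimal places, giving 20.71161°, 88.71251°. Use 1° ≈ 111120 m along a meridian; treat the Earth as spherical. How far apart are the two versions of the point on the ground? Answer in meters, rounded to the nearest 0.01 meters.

0.30 meters

Δlat = 20.7116103 − 20.71161 = +0.0000003°; Δlon = 88.7125129 − 88.71251 = +0.0000029°.
North–south shift: 0.0000003 × 111120 = 0.033336 m.
E–W at 20.7116°: 0.0000029° × 111120 × cos 20.7116° = 0.0000029 × 111120 × 0.9354 ≈ 0.301422 m.
Distance: √(0.033336² + 0.301422²) ≈ 0.30326 m.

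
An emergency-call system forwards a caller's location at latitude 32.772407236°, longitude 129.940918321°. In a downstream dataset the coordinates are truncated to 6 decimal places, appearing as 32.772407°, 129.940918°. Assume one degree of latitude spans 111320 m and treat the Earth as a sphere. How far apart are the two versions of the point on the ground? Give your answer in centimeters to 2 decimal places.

3.99 centimeters

The latitude changed by +0.000000236° and the longitude by +0.000000321°.
North–south shift: 0.000000236 × 111320 = 0.0262715 m.
East–west at this latitude: 0.000000321° × 111320 × cos 32.7724° ≈ 0.000000321 × 93600.9 = 0.0300459 m.
Distance: √(0.0262715² + 0.0300459²) ≈ 0.0399118 m.
That is 0.0399118 m = 3.9912 cm.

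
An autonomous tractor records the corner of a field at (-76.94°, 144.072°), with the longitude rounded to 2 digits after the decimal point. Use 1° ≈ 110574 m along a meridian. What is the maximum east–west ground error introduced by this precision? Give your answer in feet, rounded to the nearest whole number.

410 feet

Rounding to 2 decimal places leaves the longitude within ±0.005° of the true value.
One degree of longitude at 76.94° is 110574 × cos 76.94° ≈ 110574 × 0.2260 = 24986.5 m.
So at most 0.005° × 24986.5 ≈ 124.933 m east–west.
Converting: 124.933 m × 3.2808 ft/m ≈ 409.88 ft.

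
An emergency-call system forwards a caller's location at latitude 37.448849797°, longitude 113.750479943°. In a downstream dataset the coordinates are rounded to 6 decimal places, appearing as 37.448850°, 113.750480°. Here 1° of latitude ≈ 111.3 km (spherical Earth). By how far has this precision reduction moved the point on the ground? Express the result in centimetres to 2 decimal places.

2.31 centimetres

The latitude changed by -0.000000203° and the longitude by -0.000000057°.
N–S: -0.000000203° × 111300 m/° = -0.0225939 m.
East–west at this latitude: -0.000000057° × 111300 × cos 37.4489° ≈ -0.000000057 × 88360.7 = -0.00503656 m.
Combined displacement = (0.0225939² + 0.00503656²)^½ ≈ 0.0231485 m.
That is 0.0231485 m = 2.3148 cm.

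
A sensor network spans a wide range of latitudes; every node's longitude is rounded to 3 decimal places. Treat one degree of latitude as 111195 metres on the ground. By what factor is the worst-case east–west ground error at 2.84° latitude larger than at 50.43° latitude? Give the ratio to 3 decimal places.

Rounding to 3 decimal places leaves the longitude within ±0.0005° of the true value.
Error at 2.84° = 0.0005° × 111195 × cos 2.84° ≈ 55.598 × 0.9988 = 55.529 m.
At 50.43°: 0.0005° × 111195 × cos 50.43° = 0.0005 × 111195 × 0.6370 ≈ 35.417 m.
The ratio reduces to cos 2.84° / cos 50.43° = 0.9988/0.6370 ≈ 1.5679.

1.568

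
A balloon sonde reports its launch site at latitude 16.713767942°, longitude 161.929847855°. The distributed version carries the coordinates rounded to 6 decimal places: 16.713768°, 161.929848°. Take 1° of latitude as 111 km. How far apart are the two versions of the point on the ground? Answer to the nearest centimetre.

2 centimetres

The latitude changed by -0.000000058° and the longitude by -0.000000145°.
N–S: -0.000000058° × 111000 m/° = -0.006438 m.
E–W at 16.7138°: -0.000000145° × 111000 × cos 16.7138° = -0.000000145 × 111000 × 0.9578 ≈ -0.015415 m.
Hypotenuse of the two orthogonal shifts: √(0.006438² + 0.015415²) = 0.0167054 m.
That is 0.0167054 m = 1.6705 cm.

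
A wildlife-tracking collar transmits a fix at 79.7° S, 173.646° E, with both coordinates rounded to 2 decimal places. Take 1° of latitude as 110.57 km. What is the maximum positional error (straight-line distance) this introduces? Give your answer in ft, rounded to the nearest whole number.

1843 ft

Rounding to 2 decimal places leaves each coordinate within ±0.005° of the true value.
N–S: 0.005° × 110570 m/° = 552.85 m.
E–W at 79.7°: 0.005° × 110570 × cos 79.7° = 0.005 × 110570 × 0.1788 ≈ 98.8508 m.
Worst case both components are at the extreme and orthogonal: √(552.85² + 98.8508²) ≈ 561.618 m.
In feet: 561.618 m ÷ 0.3048 ≈ 1842.6 ft.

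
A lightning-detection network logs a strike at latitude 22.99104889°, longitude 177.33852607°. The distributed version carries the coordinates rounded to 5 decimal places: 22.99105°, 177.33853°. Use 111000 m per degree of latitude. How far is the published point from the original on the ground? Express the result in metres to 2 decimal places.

0.42 metres

The latitude changed by -0.00000111° and the longitude by -0.00000393°.
N–S: -0.00000111° × 111000 m/° = -0.12321 m.
E–W at 22.9911°: -0.00000393° × 111000 × cos 22.9911° = -0.00000393 × 111000 × 0.9206 ≈ -0.401578 m.
Combined displacement = (0.12321² + 0.401578²)^½ ≈ 0.420055 m.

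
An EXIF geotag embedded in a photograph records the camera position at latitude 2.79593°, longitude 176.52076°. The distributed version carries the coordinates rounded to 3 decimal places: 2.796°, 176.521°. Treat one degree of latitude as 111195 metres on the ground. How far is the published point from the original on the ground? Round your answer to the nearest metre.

28 metres

Δlat = 2.79593 − 2.796 = -0.00007°; Δlon = 176.52076 − 176.521 = -0.00024°.
North–south shift: -0.00007 × 111195 = -7.78365 m.
E–W at 2.796°: -0.00024° × 111195 × cos 2.796° = -0.00024 × 111195 × 0.9988 ≈ -26.655 m.
Combined displacement = (7.78365² + 26.655²)^½ ≈ 27.7683 m.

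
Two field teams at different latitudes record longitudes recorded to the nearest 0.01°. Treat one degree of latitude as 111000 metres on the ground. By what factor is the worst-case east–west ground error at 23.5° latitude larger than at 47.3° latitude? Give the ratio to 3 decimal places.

1.352

Rounding to 2 decimal places leaves the longitude within ±0.005° of the true value.
At 23.5°: 0.005° × 111000 × cos 23.5° = 0.005 × 111000 × 0.9171 ≈ 508.97 m.
At 47.3°: 0.005° × 111000 × cos 47.3° = 0.005 × 111000 × 0.6782 ≈ 376.38 m.
The ratio reduces to cos 23.5° / cos 47.3° = 0.9171/0.6782 ≈ 1.3523.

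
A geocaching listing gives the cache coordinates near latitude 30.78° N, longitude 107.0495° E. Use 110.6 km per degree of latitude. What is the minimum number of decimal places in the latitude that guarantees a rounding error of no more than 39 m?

One degree of latitude covers 110600 m.
With N decimal places the half-ulp bound is 0.5·10⁻ᴺ°, or 0.5·10⁻ᴺ × 110600 m on the ground.
Setting 55300 × 10⁻ᴺ ≤ 39 gives 10ᴺ ≥ 1418, i.e. N ≥ 3.15.
N = 3 would give 55.3 m (too coarse); N = 4 gives 5.53 m ≤ 39 m.

4 decimal places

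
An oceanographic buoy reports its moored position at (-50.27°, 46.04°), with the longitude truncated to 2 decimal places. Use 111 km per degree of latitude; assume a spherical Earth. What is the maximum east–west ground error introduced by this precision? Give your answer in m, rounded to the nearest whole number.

Truncating at 2 decimal places can drop up to a full unit in the last place, so the longitude may be off by as much as 0.01°.
Parallels shrink by cos φ, so at 50.27° a degree of longitude is 111000 × 0.6392 ≈ 70947.9 m.
Maximum E–W displacement: 0.01 × 70947.9 = 709.479 m.

709 m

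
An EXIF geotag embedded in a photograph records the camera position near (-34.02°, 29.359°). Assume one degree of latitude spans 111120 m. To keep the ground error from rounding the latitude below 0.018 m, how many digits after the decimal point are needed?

7 decimal places

One degree of latitude covers 111120 m.
N decimal places → at most half a unit in the last place, 0.5 × 10⁻ᴺ° = 111120/2 × 10⁻ᴺ m.
Setting 55560 × 10⁻ᴺ ≤ 0.018 gives 10ᴺ ≥ 3.087e+06, i.e. N ≥ 6.49.
At 6 places the error can reach 0.0556 m, but 7 places keeps it to 0.00556 m.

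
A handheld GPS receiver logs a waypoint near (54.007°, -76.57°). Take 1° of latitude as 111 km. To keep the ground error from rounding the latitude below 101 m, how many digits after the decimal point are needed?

One degree of latitude covers 111000 m.
With N decimal places the half-ulp bound is 0.5·10⁻ᴺ°, or 0.5·10⁻ᴺ × 111000 m on the ground.
Setting 55500 × 10⁻ᴺ ≤ 101 gives 10ᴺ ≥ 549.5, i.e. N ≥ 2.74.
At 2 places the error can reach 555 m, but 3 places keeps it to 55.5 m.

3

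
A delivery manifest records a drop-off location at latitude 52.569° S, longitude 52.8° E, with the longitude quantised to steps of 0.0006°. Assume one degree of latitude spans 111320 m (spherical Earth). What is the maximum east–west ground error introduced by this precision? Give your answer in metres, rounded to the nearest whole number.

With a 0.0006° grid the true value lies within half a step, ±0.0006°/2 = ±0.0003°, of the stored one.
One degree of longitude at 52.569° is 111320 × cos 52.569° ≈ 111320 × 0.6078 = 67660.9 m.
So at most 0.0003° × 67660.9 ≈ 20.2983 m east–west.

20 metres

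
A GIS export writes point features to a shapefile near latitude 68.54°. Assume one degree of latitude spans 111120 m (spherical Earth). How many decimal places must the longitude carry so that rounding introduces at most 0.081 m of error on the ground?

6 decimal places

At 68.54° one degree of longitude covers 111120 × cos 68.54° ≈ 111120 × 0.3659 ≈ 40653.4 m.
Rounding to N decimal places gives at most 0.5 × 10⁻ᴺ degrees of error, i.e. 0.5 × 10⁻ᴺ × 40653.4 m.
Setting 20326.7 × 10⁻ᴺ ≤ 0.081 gives 10ᴺ ≥ 2.509e+05, i.e. N ≥ 5.40.
So 6 decimal places suffice (0.0203 m); 5 would allow up to 0.203 m.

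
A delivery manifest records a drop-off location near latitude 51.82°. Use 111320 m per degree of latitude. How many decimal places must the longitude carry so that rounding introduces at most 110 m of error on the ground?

At 51.82° one degree of longitude covers 111320 × cos 51.82° ≈ 111320 × 0.6181 ≈ 68810.7 m.
With N decimal places the half-ulp bound is 0.5·10⁻ᴺ°, or 0.5·10⁻ᴺ × 68810.7 m on the ground.
Setting 34405.3 × 10⁻ᴺ ≤ 110 gives 10ᴺ ≥ 312.8, i.e. N ≥ 2.50.
So 3 decimal places suffice (34.4 m); 2 would allow up to 344 m.

3 decimal places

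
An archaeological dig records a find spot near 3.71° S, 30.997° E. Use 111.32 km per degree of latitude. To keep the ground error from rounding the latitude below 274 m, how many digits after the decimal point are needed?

One degree of latitude covers 111320 m.
With N decimal places the half-ulp bound is 0.5·10⁻ᴺ°, or 0.5·10⁻ᴺ × 111320 m on the ground.
Setting 55660 × 10⁻ᴺ ≤ 274 gives 10ᴺ ≥ 203.1, i.e. N ≥ 2.31.
At 2 places the error can reach 557 m, but 3 places keeps it to 55.7 m.

3 decimal places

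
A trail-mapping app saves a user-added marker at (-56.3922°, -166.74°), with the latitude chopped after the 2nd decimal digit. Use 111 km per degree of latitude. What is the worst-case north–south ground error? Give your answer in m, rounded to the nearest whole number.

Truncating at 2 decimal places can drop up to a full unit in the last place, so the latitude may be off by as much as 0.01°.
So the N–S error is at most 0.01 × 111000 = 1110 m.

1110 m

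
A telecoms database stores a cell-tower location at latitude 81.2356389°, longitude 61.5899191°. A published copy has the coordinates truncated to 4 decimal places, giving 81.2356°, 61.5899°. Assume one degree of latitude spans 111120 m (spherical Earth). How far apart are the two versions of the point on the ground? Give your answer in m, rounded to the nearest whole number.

4 m

The latitude changed by +0.0000389° and the longitude by +0.0000191°.
North–south shift: 0.0000389 × 111120 = 4.32257 m.
E–W at 81.2356°: 0.0000191° × 111120 × cos 81.2356° = 0.0000191 × 111120 × 0.1524 ≈ 0.323393 m.
Hypotenuse of the two orthogonal shifts: √(4.32257² + 0.323393²) = 4.33465 m.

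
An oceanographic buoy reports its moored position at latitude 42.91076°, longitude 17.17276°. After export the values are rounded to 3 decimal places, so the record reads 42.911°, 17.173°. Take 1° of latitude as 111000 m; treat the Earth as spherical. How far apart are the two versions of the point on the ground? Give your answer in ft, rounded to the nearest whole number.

108 ft

Δlat = 42.91076 − 42.911 = -0.00024°; Δlon = 17.17276 − 17.173 = -0.00024°.
North–south shift: -0.00024 × 111000 = -26.64 m.
E–W at 42.911°: -0.00024° × 111000 × cos 42.911° = -0.00024 × 111000 × 0.7324 ≈ -19.5115 m.
Combined displacement = (26.64² + 19.5115²)^½ ≈ 33.021 m.
Converting: 33.021 m × 3.2808 ft/m ≈ 108.34 ft.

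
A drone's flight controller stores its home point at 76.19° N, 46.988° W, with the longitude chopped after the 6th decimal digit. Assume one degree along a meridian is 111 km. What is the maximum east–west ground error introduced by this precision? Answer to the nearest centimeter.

Truncating at 6 decimal places can drop up to a full unit in the last place, so the longitude may be off by as much as 1e-06°.
Parallels shrink by cos φ, so at 76.19° a degree of longitude is 111000 × 0.2387 ≈ 26496 m.
Maximum E–W displacement: 1e-06 × 26496 = 0.026496 m.
That is 0.026496 m = 2.6496 cm.

3 centimeters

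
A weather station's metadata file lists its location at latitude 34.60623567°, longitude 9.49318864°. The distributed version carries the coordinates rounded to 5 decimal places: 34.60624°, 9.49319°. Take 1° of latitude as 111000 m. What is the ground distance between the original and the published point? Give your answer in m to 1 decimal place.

The latitude changed by -0.00000433° and the longitude by -0.00000136°.
North–south shift: -0.00000433 × 111000 = -0.48063 m.
East–west at this latitude: -0.00000136° × 111000 × cos 34.6062° ≈ -0.00000136 × 91361.3 = -0.124251 m.
Distance: √(0.48063² + 0.124251²) ≈ 0.496431 m.

0.5 m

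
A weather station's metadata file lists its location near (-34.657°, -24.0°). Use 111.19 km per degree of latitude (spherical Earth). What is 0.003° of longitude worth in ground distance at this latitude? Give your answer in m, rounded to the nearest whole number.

At 34.657° a degree of longitude is 111190 × cos 34.657° ≈ 91461.7 m, so 0.003° corresponds to 274.385 m.

274 m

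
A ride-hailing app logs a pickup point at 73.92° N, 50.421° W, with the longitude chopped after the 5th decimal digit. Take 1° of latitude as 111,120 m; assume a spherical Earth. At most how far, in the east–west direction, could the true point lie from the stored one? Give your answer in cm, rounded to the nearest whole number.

31 cm

Truncating at 5 decimal places can drop up to a full unit in the last place, so the longitude may be off by as much as 1e-05°.
One degree of longitude at 73.92° is 111120 × cos 73.92° ≈ 111120 × 0.2770 = 30777.9 m.
So at most 1e-05° × 30777.9 ≈ 0.307779 m east–west.
That is 0.307779 m = 30.778 cm.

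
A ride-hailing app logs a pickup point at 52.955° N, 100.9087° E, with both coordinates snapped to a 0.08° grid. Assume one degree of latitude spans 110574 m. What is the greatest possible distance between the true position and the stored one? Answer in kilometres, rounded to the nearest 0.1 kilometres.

With a 0.08° grid the true value lies within half a step, ±0.08°/2 = ±0.04°, of the stored one.
N–S: 0.04° × 110574 m/° = 4422.96 m.
E–W at 52.955°: 0.04° × 110574 × cos 52.955° = 0.04 × 110574 × 0.6024 ≈ 2664.58 m.
Worst case both components are at the extreme and orthogonal: √(4422.96² + 2664.58²) ≈ 5163.58 m.
That is 5163.58 m = 5.1636 km.

5.2 kilometres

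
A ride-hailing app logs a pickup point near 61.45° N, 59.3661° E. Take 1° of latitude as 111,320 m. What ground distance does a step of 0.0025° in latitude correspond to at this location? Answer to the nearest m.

0.0025° × 111320 m/° = 278.3 m.

278 m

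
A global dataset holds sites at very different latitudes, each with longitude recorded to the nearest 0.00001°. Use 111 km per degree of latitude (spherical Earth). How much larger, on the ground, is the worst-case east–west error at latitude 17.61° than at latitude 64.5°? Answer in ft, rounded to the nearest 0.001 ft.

0.952 ft

Rounding to 5 decimal places leaves the longitude within ±5e-06° of the true value.
Error at 17.61° = 5e-06° × 111000 × cos 17.61° ≈ 0.555 × 0.9531 = 0.52899 m.
Error at 64.5° = 5e-06° × 111000 × cos 64.5° ≈ 0.555 × 0.4305 = 0.23893 m.
So the lower-latitude error exceeds the higher by 0.52899 − 0.23893 = 0.29006 m.
In feet: 0.290058 m ÷ 0.3048 ≈ 0.95163 ft.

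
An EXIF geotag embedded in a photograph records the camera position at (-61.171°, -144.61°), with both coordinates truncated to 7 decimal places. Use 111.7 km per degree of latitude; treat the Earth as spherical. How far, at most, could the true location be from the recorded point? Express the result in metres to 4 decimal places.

0.0124 metres

Truncating at 7 decimal places can drop up to a full unit in the last place, so each coordinate may be off by as much as 1e-07°.
Latitude error → 1e-07 × 111700 = 0.01117 m along the meridian.
East–west component at 61.171°: 1e-07° × 111700 × cos 61.171° ≈ 1e-07 × 53861.4 ≈ 0.00538614 m.
Combining orthogonally: (0.01117² + 0.00538614²)^½ ≈ 0.0124008 m.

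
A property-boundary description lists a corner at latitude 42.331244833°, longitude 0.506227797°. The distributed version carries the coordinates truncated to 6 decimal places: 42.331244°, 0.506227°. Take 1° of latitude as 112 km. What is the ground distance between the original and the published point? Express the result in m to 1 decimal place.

The latitude changed by +0.000000833° and the longitude by +0.000000797°.
North–south shift: 0.000000833 × 112000 = 0.093296 m.
E–W at 42.3312°: 0.000000797° × 112000 × cos 42.3312° = 0.000000797 × 112000 × 0.7393 ≈ 0.0659897 m.
Combined displacement = (0.093296² + 0.0659897²)^½ ≈ 0.114275 m.

0.1 m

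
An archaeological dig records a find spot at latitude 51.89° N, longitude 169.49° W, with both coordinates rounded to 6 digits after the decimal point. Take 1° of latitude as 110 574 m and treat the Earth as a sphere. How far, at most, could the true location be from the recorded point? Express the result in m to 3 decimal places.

0.065 m

Rounding to 6 decimal places leaves each coordinate within ±5e-07° of the true value.
N–S: 5e-07° × 110574 m/° = 0.055287 m.
E–W at 51.89°: 5e-07° × 110574 × cos 51.89° = 5e-07 × 110574 × 0.6172 ≈ 0.0341217 m.
The two errors are perpendicular, so the maximum displacement is √(0.055287² + 0.0341217²) ≈ 0.0649688 m.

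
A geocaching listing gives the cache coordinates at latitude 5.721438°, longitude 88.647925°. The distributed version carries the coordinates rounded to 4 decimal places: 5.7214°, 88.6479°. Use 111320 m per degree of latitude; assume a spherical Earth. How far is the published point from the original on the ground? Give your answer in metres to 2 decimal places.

5.06 metres

The latitude changed by +0.000038° and the longitude by +0.000025°.
North–south shift: 0.000038 × 111320 = 4.23016 m.
East–west at this latitude: 0.000025° × 111320 × cos 5.7214° ≈ 0.000025 × 110765 = 2.76914 m.
Hypotenuse of the two orthogonal shifts: √(4.23016² + 2.76914²) = 5.05592 m.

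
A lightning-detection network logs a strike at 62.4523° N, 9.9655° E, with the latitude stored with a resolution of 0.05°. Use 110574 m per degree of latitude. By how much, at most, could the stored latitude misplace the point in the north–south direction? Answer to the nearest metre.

2764 metres

With a 0.05° grid the true value lies within half a step, ±0.05°/2 = ±0.025°, of the stored one.
North–south distance: 0.025° × 110574 m/° = 2764.35 m.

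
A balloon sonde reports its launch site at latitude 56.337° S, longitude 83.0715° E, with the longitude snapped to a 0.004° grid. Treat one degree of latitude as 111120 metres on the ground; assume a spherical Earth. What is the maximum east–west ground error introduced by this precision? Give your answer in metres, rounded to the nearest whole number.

123 metres

With a 0.004° grid the true value lies within half a step, ±0.004°/2 = ±0.002°, of the stored one.
At latitude 56.337° a degree of longitude spans 111120 m × cos 56.337° = 111120 × 0.5543 ≈ 61594.6 m.
Maximum E–W displacement: 0.002 × 61594.6 = 123.189 m.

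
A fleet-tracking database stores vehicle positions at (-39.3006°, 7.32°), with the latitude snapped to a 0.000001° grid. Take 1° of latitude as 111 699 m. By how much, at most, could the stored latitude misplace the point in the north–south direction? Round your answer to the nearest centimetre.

6 centimetres

With a 0.000001° grid the true value lies within half a step, ±0.000001°/2 = ±5e-07°, of the stored one.
So the N–S error is at most 5e-07 × 111699 = 0.0558495 m.
That is 0.0558495 m = 5.5849 cm.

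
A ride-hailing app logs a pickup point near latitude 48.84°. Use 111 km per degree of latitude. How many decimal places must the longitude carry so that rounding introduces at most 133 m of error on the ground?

At 48.84° one degree of longitude covers 111000 × cos 48.84° ≈ 111000 × 0.6582 ≈ 73056.2 m.
Rounding to N decimal places gives at most 0.5 × 10⁻ᴺ degrees of error, i.e. 0.5 × 10⁻ᴺ × 73056.2 m.
Need 0.5 × 73056.2 × 10⁻ᴺ ≤ 133 → 10⁻ᴺ ≤ 3.641e-03, so N ≥ 2.44.
At 2 places the error can reach 365 m, but 3 places keeps it to 36.5 m.

3 decimal places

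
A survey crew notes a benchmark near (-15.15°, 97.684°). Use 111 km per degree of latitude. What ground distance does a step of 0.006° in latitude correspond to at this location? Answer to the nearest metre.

0.006° × 111000 m/° = 666 m.

666 metres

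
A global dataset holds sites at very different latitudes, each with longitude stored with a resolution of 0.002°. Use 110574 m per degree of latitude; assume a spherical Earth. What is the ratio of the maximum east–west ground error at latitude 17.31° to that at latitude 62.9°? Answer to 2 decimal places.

2.10

With a 0.002° grid the true value lies within half a step, ±0.002°/2 = ±0.001°, of the stored one.
Error at 17.31° = 0.001° × 110574 × cos 17.31° ≈ 110.57 × 0.9547 = 105.57 m.
At 62.9°: 0.001° × 110574 × cos 62.9° = 0.001 × 110574 × 0.4555 ≈ 50.371 m.
Ratio: 105.57 / 50.371 = cos 17.31° / cos 62.9° ≈ 2.0958.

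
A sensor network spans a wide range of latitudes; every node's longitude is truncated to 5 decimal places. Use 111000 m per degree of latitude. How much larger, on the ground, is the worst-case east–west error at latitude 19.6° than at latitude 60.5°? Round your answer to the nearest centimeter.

50 centimeters

Truncating at 5 decimal places can drop up to a full unit in the last place, so the longitude may be off by as much as 1e-05°.
At 19.6°: 1e-05° × 111000 × cos 19.6° = 1e-05 × 111000 × 0.9421 ≈ 1.0457 m.
Error at 60.5° = 1e-05° × 111000 × cos 60.5° ≈ 1.11 × 0.4924 = 0.54659 m.
So the lower-latitude error exceeds the higher by 1.0457 − 0.54659 = 0.49909 m.
That is 0.499094 m = 49.909 cm.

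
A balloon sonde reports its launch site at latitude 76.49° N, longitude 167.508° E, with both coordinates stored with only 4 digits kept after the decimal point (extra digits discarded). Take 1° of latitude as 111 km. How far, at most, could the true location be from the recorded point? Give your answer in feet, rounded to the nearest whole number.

37 feet

Truncating at 4 decimal places can drop up to a full unit in the last place, so each coordinate may be off by as much as 0.0001°.
North–south component: 0.0001° × 111000 = 11.1 m.
East–west component at 76.49°: 0.0001° × 111000 × cos 76.49° ≈ 0.0001 × 25931.3 ≈ 2.59313 m.
Combining orthogonally: (11.1² + 2.59313²)^½ ≈ 11.3989 m.
Converting: 11.3989 m × 3.2808 ft/m ≈ 37.398 ft.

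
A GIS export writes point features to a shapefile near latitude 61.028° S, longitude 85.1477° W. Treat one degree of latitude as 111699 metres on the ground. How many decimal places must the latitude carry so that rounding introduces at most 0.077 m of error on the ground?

6 decimal places

One degree of latitude covers 111699 m.
Rounding to N decimal places gives at most 0.5 × 10⁻ᴺ degrees of error, i.e. 0.5 × 10⁻ᴺ × 111699 m.
Need 0.5 × 111699 × 10⁻ᴺ ≤ 0.077 → 10⁻ᴺ ≤ 1.379e-06, so N ≥ 5.86.
N = 5 would give 0.558 m (too coarse); N = 6 gives 0.0558 m ≤ 0.077 m.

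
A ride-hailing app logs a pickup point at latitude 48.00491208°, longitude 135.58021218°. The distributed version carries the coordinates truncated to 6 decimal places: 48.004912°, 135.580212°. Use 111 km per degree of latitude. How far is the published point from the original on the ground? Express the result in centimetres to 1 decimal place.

The latitude changed by +0.00000008° and the longitude by +0.00000018°.
N–S: 0.00000008° × 111000 m/° = 0.00888 m.
East–west at this latitude: 0.00000018° × 111000 × cos 48.0049° ≈ 0.00000018 × 74266.4 = 0.013368 m.
Combined displacement = (0.00888² + 0.013368²)^½ ≈ 0.0160486 m.
That is 0.0160486 m = 1.6049 cm.

1.6 centimetres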